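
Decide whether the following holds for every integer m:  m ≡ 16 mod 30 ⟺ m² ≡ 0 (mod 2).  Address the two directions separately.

Only the forward implication holds.

(←) This fails: take m = 0. Then 0² = 0 ≡ 0 (mod 2), yet 0 ≡ 0 (mod 30), not 16.

(→) Suppose m ≡ 16 (mod 30). Then m² ≡ 16² = 256 (mod 30), and since 2 ∣ 30, also m² ≡ 0 (mod 2).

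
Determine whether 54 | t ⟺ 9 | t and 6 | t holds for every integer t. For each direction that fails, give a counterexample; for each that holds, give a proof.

(⟸) This fails: take t = 18. Both 9 ∣ 18 and 6 ∣ 18, yet 18 is not a multiple of 54 (since 18 = 0·54 + 18), so 54 ∤ 18.

(⟹) If 54 ∣ t, write t = 54q. Since 54 = 6·9, t = 9·(6q), so 9 ∣ t; and since 54 = 9·6, t = 6·(9q), so 6 ∣ t.

(⇒) holds; (⇐) fails.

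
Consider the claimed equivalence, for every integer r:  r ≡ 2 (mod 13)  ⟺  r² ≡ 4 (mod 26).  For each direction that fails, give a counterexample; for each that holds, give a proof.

[⇒] This fails: take r = 15. Then 15 ≡ 2 (mod 13), but 15² = 225 ≡ 17 (mod 26), not 4.

[⇐] This fails: take r = 24. Then 24² = 576 ≡ 4 (mod 26), yet 24 ≡ 11 (mod 13), not 2.

Neither implication holds.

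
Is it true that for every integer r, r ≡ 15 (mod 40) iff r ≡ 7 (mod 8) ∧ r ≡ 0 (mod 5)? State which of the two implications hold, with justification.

Forward direction. Suppose r ≡ 15 (mod 40); write r = 40j + 15. Since 8 ∣ 40, reducing mod 8 gives r ≡ 15 ≡ 7 (mod 8); since 5 ∣ 40, reducing mod 5 gives r ≡ 15 ≡ 0 (mod 5).

Converse. If r ≡ 7 (mod 8) and r ≡ 0 (mod 5), then by the Chinese remainder theorem r ≡ 15 (mod 40). This is exactly r ≡ 15 (mod 40).

Both implications hold.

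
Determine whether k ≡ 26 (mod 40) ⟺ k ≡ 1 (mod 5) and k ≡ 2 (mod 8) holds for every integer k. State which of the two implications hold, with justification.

[⇒] Suppose k ≡ 26 (mod 40); write k = 40j + 26. Since 5 ∣ 40, reducing mod 5 gives k ≡ 26 ≡ 1 (mod 5); since 8 ∣ 40, reducing mod 8 gives k ≡ 26 ≡ 2 (mod 8).

[⇐] Conversely, if k ≡ 1 (mod 5) and k ≡ 2 (mod 8), then by the Chinese remainder theorem k ≡ 26 (mod 40). This is exactly k ≡ 26 (mod 40).

Both directions hold.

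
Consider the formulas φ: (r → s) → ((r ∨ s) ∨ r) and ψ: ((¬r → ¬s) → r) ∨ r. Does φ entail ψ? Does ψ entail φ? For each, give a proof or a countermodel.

(→) Assume the antecedent. If r is true, ((¬r → ¬s) → r) ∨ r reduces to true regardless of the other variables. If r is false, the antecedent forces (r = F, s = T), and ((¬r → ¬s) → r) ∨ r holds there. Either way ((¬r → ¬s) → r) ∨ r holds.

(←) Assume the antecedent. If r is true, (r → s) → ((r ∨ s) ∨ r) reduces to true regardless of the other variables. If r is false, the antecedent forces (r = F, s = T), and (r → s) → ((r ∨ s) ∨ r) holds there. Either way (r → s) → ((r ∨ s) ∨ r) holds.

Both directions hold; the statement is true.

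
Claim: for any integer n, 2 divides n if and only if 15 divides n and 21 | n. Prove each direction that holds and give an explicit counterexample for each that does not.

(⇒) This fails: take n = 2. Certainly 2 ∣ 2, but 15 ∤ 2.

(⇐) This fails: take n = 105. Both 15 ∣ 105 and 21 ∣ 105, yet 105 is not a multiple of 2 (since 105 = 52·2 + 1), so 2 ∤ 105.

(⇒) fails and (⇐) fails.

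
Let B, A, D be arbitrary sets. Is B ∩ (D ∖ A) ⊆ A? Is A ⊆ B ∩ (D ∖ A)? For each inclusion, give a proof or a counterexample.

(⊆) This inclusion fails. Take B = {1}, A = ∅, D = {1}; then 1 ∈ B ∩ (D ∖ A) but 1 ∉ A.

(⊇) This inclusion fails. Take B = ∅, A = {1}, D = ∅; then 1 ∈ A but 1 ∉ B ∩ (D ∖ A).

Neither inclusion holds.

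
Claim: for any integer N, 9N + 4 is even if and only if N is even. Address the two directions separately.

Both directions hold.

(→) Suppose 9N + 4 is even. Since 9 is odd, 9N and N have the same parity, so 9N + 4 ≡ N + 4 (mod 2). As 4 is even, 9N + 4 is even exactly when N is even. Thus N is even.

(←) Conversely, suppose N is even; write N = 2j. Then 9N + 4 = 9·(2j) + 4 = 2·9j + 4, which is even.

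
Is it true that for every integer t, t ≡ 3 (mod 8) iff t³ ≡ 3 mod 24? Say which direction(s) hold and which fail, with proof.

(←) The residues r modulo 24 with r³ ≡ 3 (mod 24) are exactly {3}, and each is ≡ 3 (mod 8).

(→) This fails: take t = 11. Then 11 ≡ 3 (mod 8), but 11³ = 1331 ≡ 11 (mod 24), not 3.

Only the reverse direction holds.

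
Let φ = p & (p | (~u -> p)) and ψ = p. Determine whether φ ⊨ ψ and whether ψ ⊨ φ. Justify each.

Equivalent; both directions hold.

(→) Assume the antecedent. If u is true, the antecedent forces (u = T, p = T), and p holds there. If u is false, the antecedent forces (u = F, p = T), and p holds there. Either way p holds.

(←) Assume the antecedent. If u is true, the antecedent forces (u = T, p = T), and p & (p | (~u -> p)) holds there. If u is false, the antecedent forces (u = F, p = T), and p & (p | (~u -> p)) holds there. Either way p & (p | (~u -> p)) holds.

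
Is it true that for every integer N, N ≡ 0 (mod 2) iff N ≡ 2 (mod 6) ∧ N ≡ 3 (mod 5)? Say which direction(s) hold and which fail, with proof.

(⇒) fails; (⇐) holds.

Converse. If N ≡ 2 (mod 6) and N ≡ 3 (mod 5), then by the Chinese remainder theorem N ≡ 8 (mod 30). Since 8 ≡ 0 (mod 2) and 2 ∣ 30, we get N ≡ 0 (mod 2).

Forward direction. This fails: N = 0 gives 0 ≡ 0 (mod 2) but 0 ≡ 0 (mod 6), so the conjunction on the right does not hold.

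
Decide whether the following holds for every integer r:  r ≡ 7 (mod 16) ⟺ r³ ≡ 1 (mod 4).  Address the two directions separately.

[⇒] This fails: take r = 7. Then 7 ≡ 7 (mod 16), but 7³ = 343 ≡ 3 (mod 4), not 1.

[⇐] This fails: take r = 1. Then 1³ = 1 ≡ 1 (mod 4), yet 1 ≡ 1 (mod 16), not 7.

Neither direction holds.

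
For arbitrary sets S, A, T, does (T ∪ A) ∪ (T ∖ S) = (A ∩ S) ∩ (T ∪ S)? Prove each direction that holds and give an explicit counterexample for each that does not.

The sets are not equal: only the reverse inclusion holds.

(⊆) This inclusion fails. Take S = ∅, A = {1}, T = ∅; then 1 ∈ (T ∪ A) ∪ (T ∖ S) but 1 ∉ (A ∩ S) ∩ (T ∪ S).

(⊇) Let x ∈ (A ∩ S) ∩ (T ∪ S). Then either x ∈ S ∩ A and x ∉ T; or x ∈ S ∩ A ∩ T. In each case x ∈ (T ∪ A) ∪ (T ∖ S), so (A ∩ S) ∩ (T ∪ S) ⊆ (T ∪ A) ∪ (T ∖ S).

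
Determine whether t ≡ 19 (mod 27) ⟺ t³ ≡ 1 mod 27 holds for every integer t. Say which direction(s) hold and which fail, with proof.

(⇒) holds; (⇐) fails.

Forward direction. Suppose t ≡ 19 (mod 27). Write t = 27j + 19. Then (27j + 19)³ = 19683j³ + 41553j² + 29241j + 6859 = 27(729j³ + 1539j² + 1083j + 254) + 1, so t³ ≡ 1 (mod 27).

Converse. This fails: take t = 1. Then 1³ = 1 ≡ 1 (mod 27), yet 1 ≡ 1 (mod 27), not 19.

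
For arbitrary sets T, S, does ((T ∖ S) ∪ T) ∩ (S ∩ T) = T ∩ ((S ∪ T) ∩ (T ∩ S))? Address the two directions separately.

Forward inclusion. Let x ∈ ((T ∖ S) ∪ T) ∩ (S ∩ T). Then x ∈ T ∩ S, from which x ∈ T ∩ ((S ∪ T) ∩ (T ∩ S)).

Reverse inclusion. Let x ∈ T ∩ ((S ∪ T) ∩ (T ∩ S)). Then x ∈ T ∩ S, from which x ∈ ((T ∖ S) ∪ T) ∩ (S ∩ T).

Both inclusions hold.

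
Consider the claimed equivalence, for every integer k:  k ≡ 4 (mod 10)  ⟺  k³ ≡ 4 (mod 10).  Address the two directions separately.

Forward direction. Suppose k ≡ 4 (mod 10). Write k = 10j + 4. Then (10j + 4)³ = 1000j³ + 1200j² + 480j + 64 = 10(100j³ + 120j² + 48j + 6) + 4, so k³ ≡ 4 (mod 10).

Converse. Suppose k³ ≡ 4 (mod 10). The only residue r in {0, …, 9} with r³ ≡ 4 (mod 10) is r = 4, so k ≡ 4 (mod 10).

Both implications hold.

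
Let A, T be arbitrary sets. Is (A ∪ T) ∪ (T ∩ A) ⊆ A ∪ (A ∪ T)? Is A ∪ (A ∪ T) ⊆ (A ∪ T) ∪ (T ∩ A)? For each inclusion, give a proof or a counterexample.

(⊆) Let x ∈ (A ∪ T) ∪ (T ∩ A). Then either x ∈ A and x ∉ T; or x ∈ T and x ∉ A; or x ∈ A ∩ T. In each case x ∈ A ∪ (A ∪ T), so (A ∪ T) ∪ (T ∩ A) ⊆ A ∪ (A ∪ T).

(⊇) Let x ∈ A ∪ (A ∪ T). Then either x ∈ A and x ∉ T; or x ∈ T and x ∉ A; or x ∈ A ∩ T. In each case x ∈ (A ∪ T) ∪ (T ∩ A), so A ∪ (A ∪ T) ⊆ (A ∪ T) ∪ (T ∩ A).

The two sets are equal.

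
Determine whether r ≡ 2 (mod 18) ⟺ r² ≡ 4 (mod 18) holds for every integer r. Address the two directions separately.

(⇒) holds; (⇐) fails.

(⟹) Suppose r ≡ 2 (mod 18). Write r = 18j + 2. Then (18j + 2)² = 324j² + 72j + 4 = 18(18j² + 4j) + 4, so r² ≡ 4 (mod 18).

(⟸) This fails: take r = 16. Then 16² = 256 ≡ 4 (mod 18), yet 16 ≡ 16 (mod 18), not 2.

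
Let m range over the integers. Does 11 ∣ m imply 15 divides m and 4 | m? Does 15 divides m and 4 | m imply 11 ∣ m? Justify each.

Forward direction. This fails: take m = 11. Certainly 11 ∣ 11, but 15 ∤ 11.

Converse. This fails: take m = 60. Both 15 ∣ 60 and 4 ∣ 60, yet 60 is not a multiple of 11 (since 60 = 5·11 + 5), so 11 ∤ 60.

Both directions fail.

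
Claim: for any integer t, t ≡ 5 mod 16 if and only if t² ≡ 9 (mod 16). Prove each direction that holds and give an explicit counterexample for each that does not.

(⇒) Suppose t ≡ 5 mod 16. Write t = 16j + 5. Then (16j + 5)² = 256j² + 160j + 25 = 16(16j² + 10j + 1) + 9, so t² ≡ 9 (mod 16).

(⇐) This fails: take t = 3. Then 3² = 9 ≡ 9 (mod 16), yet 3 ≡ 3 (mod 16), not 5.

Only the forward implication holds.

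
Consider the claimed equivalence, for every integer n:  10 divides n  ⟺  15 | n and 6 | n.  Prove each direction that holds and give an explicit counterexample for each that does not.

(⟹) This fails: take n = 10. Certainly 10 ∣ 10, but 15 ∤ 10.

(⟸) Suppose 15 ∣ n and 6 ∣ n. Any common multiple of 15 and 6 is a multiple of their lcm; here lcm(15, 6) = 15·6/gcd(15, 6) = 90/3 = 30, so 30 ∣ n. Since 10 ∣ 30, it follows that 10 ∣ n.

The forward direction fails; the converse holds.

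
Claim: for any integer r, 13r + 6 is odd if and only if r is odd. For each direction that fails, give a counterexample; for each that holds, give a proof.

Both implications hold.

(⇒) Suppose 13r + 6 is odd. Since 13 is odd, 13r and r have the same parity, so 13r + 6 ≡ r + 6 (mod 2). As 6 is even, 13r + 6 is odd exactly when r is odd. Thus r is odd.

(⇐) Conversely, suppose r is odd; write r = 2j + 1. Then 13r + 6 = 13·(2j + 1) + 6 = 2·13j + 19, which is odd.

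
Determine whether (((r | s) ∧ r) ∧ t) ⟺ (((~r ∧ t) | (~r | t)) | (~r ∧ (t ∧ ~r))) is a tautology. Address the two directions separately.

[⇒] Assume the antecedent. If s is true, the antecedent forces (s = T, t = T, r = T), and the consequent holds there. If s is false, the antecedent forces (s = F, t = T, r = T), and the consequent holds there. Either way the consequent holds.

[⇐] This fails. Under s = F, t = F, r = F, the left side is false but the right side is true.

(⇒) holds; (⇐) fails.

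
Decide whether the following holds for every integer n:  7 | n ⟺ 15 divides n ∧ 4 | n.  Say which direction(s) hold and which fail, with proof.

(→) This fails: take n = 7. Certainly 7 ∣ 7, but 15 ∤ 7.

(←) This fails: take n = 60. Both 15 ∣ 60 and 4 ∣ 60, yet 60 is not a multiple of 7 (since 60 = 8·7 + 4), so 7 ∤ 60.

Neither implication holds.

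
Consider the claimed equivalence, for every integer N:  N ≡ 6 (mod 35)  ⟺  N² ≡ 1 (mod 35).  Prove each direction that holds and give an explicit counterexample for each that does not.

Not equivalent: only (⇒) holds.

(→) Suppose N ≡ 6 (mod 35). Write N = 35j + 6. Then (35j + 6)² = 1225j² + 420j + 36 = 35(35j² + 12j + 1) + 1, so N² ≡ 1 (mod 35).

(←) This fails: take N = 1. Then 1² = 1 ≡ 1 (mod 35), yet 1 ≡ 1 (mod 35), not 6.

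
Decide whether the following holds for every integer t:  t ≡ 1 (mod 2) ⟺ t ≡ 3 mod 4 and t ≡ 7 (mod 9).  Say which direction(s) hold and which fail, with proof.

The forward direction fails; the converse holds.

Forward direction. This fails: t = 1 gives 1 ≡ 1 (mod 2) but 1 ≡ 1 (mod 4), so the conjunction on the right does not hold.

Converse. If t ≡ 3 (mod 4) and t ≡ 7 (mod 9), then by the Chinese remainder theorem t ≡ 7 (mod 36). Since 7 ≡ 1 (mod 2) and 2 ∣ 36, we get t ≡ 1 (mod 2).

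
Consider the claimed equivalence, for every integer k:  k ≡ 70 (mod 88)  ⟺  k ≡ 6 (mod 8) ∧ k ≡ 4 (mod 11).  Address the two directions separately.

Converse. If k ≡ 6 (mod 8) and k ≡ 4 (mod 11), then by the Chinese remainder theorem k ≡ 70 (mod 88). This is exactly k ≡ 70 (mod 88).

Forward direction. Suppose k ≡ 70 (mod 88); write k = 88j + 70. Since 8 ∣ 88, reducing mod 8 gives k ≡ 70 ≡ 6 (mod 8); since 11 ∣ 88, reducing mod 11 gives k ≡ 70 ≡ 4 (mod 11).

Both directions hold; the statement is true.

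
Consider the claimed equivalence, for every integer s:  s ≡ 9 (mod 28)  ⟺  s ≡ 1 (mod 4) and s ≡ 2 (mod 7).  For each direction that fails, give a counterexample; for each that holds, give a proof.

(←) If s ≡ 1 (mod 4) and s ≡ 2 (mod 7), then by the Chinese remainder theorem s ≡ 9 (mod 28). This is exactly s ≡ 9 (mod 28).

(→) Suppose s ≡ 9 (mod 28); write s = 28j + 9. Since 4 ∣ 28, reducing mod 4 gives s ≡ 9 ≡ 1 (mod 4); since 7 ∣ 28, reducing mod 7 gives s ≡ 9 ≡ 2 (mod 7).

The biconditional holds.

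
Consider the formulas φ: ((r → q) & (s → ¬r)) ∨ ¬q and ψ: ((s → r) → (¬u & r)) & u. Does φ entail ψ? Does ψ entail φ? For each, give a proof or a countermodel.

(→) This fails. Under u = F, r = F, s = F, q = F, the left side is true but the right side is false.

(←) Assume the antecedent. If u is true, the antecedent forces (u = T, r = F, s = T, q = F) or (u = T, r = F, s = T, q = T), and ((r → q) & (s → ¬r)) ∨ ¬q holds there. If u is false, the antecedent cannot hold. Either way ((r → q) & (s → ¬r)) ∨ ¬q holds.

Only the converse holds.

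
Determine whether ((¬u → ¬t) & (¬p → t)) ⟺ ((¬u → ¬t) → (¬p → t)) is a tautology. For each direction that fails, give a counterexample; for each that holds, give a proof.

(⇐) This fails. Under p = F, u = F, t = T, the left side is false but the right side is true.

(⇒) Assume the antecedent. If p is true, (¬u → ¬t) → (¬p → t) reduces to true regardless of the other variables. If p is false, the antecedent forces (p = F, u = T, t = T), and (¬u → ¬t) → (¬p → t) holds there. Either way (¬u → ¬t) → (¬p → t) holds.

Only the forward implication holds.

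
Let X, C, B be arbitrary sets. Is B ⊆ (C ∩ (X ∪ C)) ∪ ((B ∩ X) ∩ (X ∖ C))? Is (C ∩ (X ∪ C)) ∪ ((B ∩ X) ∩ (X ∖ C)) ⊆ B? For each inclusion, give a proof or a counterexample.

Neither inclusion holds.

(⊆) This inclusion fails. Take X = ∅, C = ∅, B = {1}; then 1 ∈ B but 1 ∉ (C ∩ (X ∪ C)) ∪ ((B ∩ X) ∩ (X ∖ C)).

(⊇) This inclusion fails. Take X = ∅, C = {1}, B = ∅; then 1 ∈ (C ∩ (X ∪ C)) ∪ ((B ∩ X) ∩ (X ∖ C)) but 1 ∉ B.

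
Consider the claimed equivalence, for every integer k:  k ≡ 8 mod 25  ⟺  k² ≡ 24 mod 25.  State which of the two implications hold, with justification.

Both directions fail.

(⟹) This fails: take k = 8. Then 8 ≡ 8 (mod 25), but 8² = 64 ≡ 14 (mod 25), not 24.

(⟸) This fails: take k = 7. Then 7² = 49 ≡ 24 (mod 25), yet 7 ≡ 7 (mod 25), not 8.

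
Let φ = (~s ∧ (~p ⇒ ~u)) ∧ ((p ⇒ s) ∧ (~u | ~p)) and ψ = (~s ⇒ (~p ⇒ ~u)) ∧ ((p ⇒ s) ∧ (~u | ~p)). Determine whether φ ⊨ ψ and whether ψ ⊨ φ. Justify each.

(⟹) Assume the antecedent. If u is true, the antecedent cannot hold. If u is false, the antecedent forces (u = F, s = F, p = F), and the consequent holds there. Either way the consequent holds.

(⟸) This fails. Under u = F, s = T, p = F, the left side is false but the right side is true.

Only the forward implication holds.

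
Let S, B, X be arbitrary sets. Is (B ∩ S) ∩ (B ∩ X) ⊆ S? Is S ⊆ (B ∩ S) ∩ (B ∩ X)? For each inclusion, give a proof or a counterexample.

(⊇) This inclusion fails. Take S = {1}, B = ∅, X = ∅; then 1 ∈ S but 1 ∉ (B ∩ S) ∩ (B ∩ X).

(⊆) Let x ∈ (B ∩ S) ∩ (B ∩ X). Then x ∈ S ∩ B ∩ X, from which x ∈ S.

Only the forward inclusion holds.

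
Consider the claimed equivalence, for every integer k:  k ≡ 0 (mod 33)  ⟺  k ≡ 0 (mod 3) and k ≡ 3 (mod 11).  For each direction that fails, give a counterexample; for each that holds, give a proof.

Neither direction holds.

(⇒) This fails: k = 0 gives 0 ≡ 0 (mod 33) but 0 ≡ 0 (mod 11), so the conjunction on the right does not hold.

(⇐) This fails: k = 3 satisfies both congruences on the right (3 ≡ 0 mod 3 and 3 ≡ 3 mod 11) yet 3 ≡ 3 (mod 33), not 0.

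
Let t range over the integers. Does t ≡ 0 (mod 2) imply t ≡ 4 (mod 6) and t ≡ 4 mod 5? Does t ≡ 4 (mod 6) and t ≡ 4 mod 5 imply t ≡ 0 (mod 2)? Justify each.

Only the reverse direction holds.

[⇒] This fails: t = 0 gives 0 ≡ 0 (mod 2) but 0 ≡ 0 (mod 6), so the conjunction on the right does not hold.

[⇐] Conversely, if t ≡ 4 (mod 6) and t ≡ 4 (mod 5), then by the Chinese remainder theorem t ≡ 4 (mod 30). Since 4 ≡ 0 (mod 2) and 2 ∣ 30, we get t ≡ 0 (mod 2).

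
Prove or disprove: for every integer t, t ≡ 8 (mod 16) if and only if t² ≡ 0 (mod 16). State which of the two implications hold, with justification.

Not equivalent: only (⇒) holds.

[⇒] Suppose t ≡ 8 (mod 16). Write t = 16j + 8. Then (16j + 8)² = 256j² + 256j + 64 = 16(16j² + 16j + 4) + 0, so t² ≡ 0 (mod 16).

[⇐] This fails: take t = 0. Then 0² = 0 ≡ 0 (mod 16), yet 0 ≡ 0 (mod 16), not 8.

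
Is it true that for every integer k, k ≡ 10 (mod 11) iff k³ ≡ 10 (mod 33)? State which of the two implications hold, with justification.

(⟹) This fails: take k = 21. Then 21 ≡ 10 (mod 11), but 21³ = 9261 ≡ 21 (mod 33), not 10.

(⟸) Conversely, the residues r modulo 33 with r³ ≡ 10 (mod 33) are exactly {10}, and each is ≡ 10 (mod 11).

Not equivalent: only (⇐) holds.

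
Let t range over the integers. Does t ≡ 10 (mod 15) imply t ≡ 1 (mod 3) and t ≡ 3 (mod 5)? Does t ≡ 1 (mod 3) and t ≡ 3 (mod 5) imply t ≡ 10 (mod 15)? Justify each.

Neither direction holds.

Forward direction. This fails: t = 10 gives 10 ≡ 10 (mod 15) but 10 ≡ 0 (mod 5), so the conjunction on the right does not hold.

Converse. This fails: t = 13 satisfies both congruences on the right (13 ≡ 1 mod 3 and 13 ≡ 3 mod 5) yet 13 ≡ 13 (mod 15), not 10.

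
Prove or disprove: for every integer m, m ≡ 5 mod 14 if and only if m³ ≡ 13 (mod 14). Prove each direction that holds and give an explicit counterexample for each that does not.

Only the forward implication holds.

[⇒] Suppose m ≡ 5 mod 14. Write m = 14j + 5. Then (14j + 5)³ = 2744j³ + 2940j² + 1050j + 125 = 14(196j³ + 210j² + 75j + 8) + 13, so m³ ≡ 13 (mod 14).

[⇐] This fails: take m = 3. Then 3³ = 27 ≡ 13 (mod 14), yet 3 ≡ 3 (mod 14), not 5.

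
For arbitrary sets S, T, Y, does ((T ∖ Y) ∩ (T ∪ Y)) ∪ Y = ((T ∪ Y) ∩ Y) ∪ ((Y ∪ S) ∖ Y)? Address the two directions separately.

Forward inclusion. This inclusion fails. Take S = ∅, T = {1}, Y = ∅; then 1 ∈ ((T ∖ Y) ∩ (T ∪ Y)) ∪ Y but 1 ∉ ((T ∪ Y) ∩ Y) ∪ ((Y ∪ S) ∖ Y).

Reverse inclusion. This inclusion fails. Take S = {1}, T = ∅, Y = ∅; then 1 ∈ ((T ∪ Y) ∩ Y) ∪ ((Y ∪ S) ∖ Y) but 1 ∉ ((T ∖ Y) ∩ (T ∪ Y)) ∪ Y.

Neither inclusion holds.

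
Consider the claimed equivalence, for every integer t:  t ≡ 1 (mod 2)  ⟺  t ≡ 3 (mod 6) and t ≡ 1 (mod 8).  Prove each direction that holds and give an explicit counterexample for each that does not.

(⟹) This fails: t = 1 gives 1 ≡ 1 (mod 2) but 1 ≡ 1 (mod 6), so the conjunction on the right does not hold.

(⟸) Conversely, if t ≡ 3 (mod 6) and t ≡ 1 (mod 8), then by the Chinese remainder theorem t ≡ 9 (mod 24). Since 9 ≡ 1 (mod 2) and 2 ∣ 24, we get t ≡ 1 (mod 2).

Only the converse holds.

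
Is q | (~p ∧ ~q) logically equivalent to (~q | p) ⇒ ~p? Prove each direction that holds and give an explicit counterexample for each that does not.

The forward direction fails; the converse holds.

Forward direction. This fails. Under p = T, q = T, the left side is true but the right side is false.

Converse. Assume the antecedent. If p is true, the antecedent cannot hold. If p is false, q | (~p ∧ ~q) reduces to true regardless of the other variables. Either way q | (~p ∧ ~q) holds.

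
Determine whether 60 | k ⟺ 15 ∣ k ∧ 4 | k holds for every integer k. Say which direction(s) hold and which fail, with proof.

Equivalent; both directions hold.

[⇐] Suppose 15 ∣ k and 4 ∣ k. Any common multiple of 15 and 4 is a multiple of their lcm; here gcd(15, 4) = 1, so lcm(15, 4) = 15·4 = 60, so 60 ∣ k.

[⇒] If 60 ∣ k, write k = 60q. Since 60 = 4·15, k = 15·(4q), so 15 ∣ k; and since 60 = 15·4, k = 4·(15q), so 4 ∣ k.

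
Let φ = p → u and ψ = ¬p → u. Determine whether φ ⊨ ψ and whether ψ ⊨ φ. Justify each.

(⇒) fails and (⇐) fails.

[⇒] This fails. Under p = F, u = F, the left side is true but the right side is false.

[⇐] This fails. Under p = T, u = F, the left side is false but the right side is true.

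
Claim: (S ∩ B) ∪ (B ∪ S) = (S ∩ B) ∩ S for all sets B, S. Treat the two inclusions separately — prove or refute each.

(⊆) This inclusion fails. Take B = {1}, S = ∅; then 1 ∈ (S ∩ B) ∪ (B ∪ S) but 1 ∉ (S ∩ B) ∩ S.

(⊇) Let x ∈ (S ∩ B) ∩ S. Then x ∈ B ∩ S, from which x ∈ (S ∩ B) ∪ (B ∪ S).

The sets are not equal: only the reverse inclusion holds.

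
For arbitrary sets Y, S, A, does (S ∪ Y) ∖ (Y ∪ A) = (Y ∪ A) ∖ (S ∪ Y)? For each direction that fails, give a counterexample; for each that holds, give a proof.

Forward inclusion. This inclusion fails. Take Y = ∅, S = {1}, A = ∅; then 1 ∈ (S ∪ Y) ∖ (Y ∪ A) but 1 ∉ (Y ∪ A) ∖ (S ∪ Y).

Reverse inclusion. This inclusion fails. Take Y = ∅, S = ∅, A = {1}; then 1 ∈ (Y ∪ A) ∖ (S ∪ Y) but 1 ∉ (S ∪ Y) ∖ (Y ∪ A).

Both inclusions fail.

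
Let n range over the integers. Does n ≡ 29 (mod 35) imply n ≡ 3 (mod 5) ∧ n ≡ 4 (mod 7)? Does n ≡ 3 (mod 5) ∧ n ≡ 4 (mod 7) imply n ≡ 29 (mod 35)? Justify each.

Both directions fail.

(→) This fails: n = 29 gives 29 ≡ 29 (mod 35) but 29 ≡ 4 (mod 5), so the conjunction on the right does not hold.

(←) This fails: n = 18 satisfies both congruences on the right (18 ≡ 3 mod 5 and 18 ≡ 4 mod 7) yet 18 ≡ 18 (mod 35), not 29.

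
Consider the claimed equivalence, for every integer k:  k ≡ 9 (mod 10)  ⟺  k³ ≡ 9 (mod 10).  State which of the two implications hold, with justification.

(⇒) Suppose k ≡ 9 (mod 10). Write k = 10j + 9. Then (10j + 9)³ = 1000j³ + 2700j² + 2430j + 729 = 10(100j³ + 270j² + 243j + 72) + 9, so k³ ≡ 9 (mod 10).

(⇐) Conversely, suppose k³ ≡ 9 (mod 10). The only residue r in {0, …, 9} with r³ ≡ 9 (mod 10) is r = 9, so k ≡ 9 (mod 10).

Both directions hold.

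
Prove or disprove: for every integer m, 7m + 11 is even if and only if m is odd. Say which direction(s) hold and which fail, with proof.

(→) Suppose 7m + 11 is even. Since 7 is odd, 7m and m have the same parity, so 7m + 11 ≡ m + 11 (mod 2). As 11 is odd, 7m + 11 is even exactly when m is odd. Thus m is odd.

(←) Conversely, suppose m is odd; write m = 2j + 1. Then 7m + 11 = 7·(2j + 1) + 11 = 2·7j + 18, which is even.

Both directions hold; the statement is true.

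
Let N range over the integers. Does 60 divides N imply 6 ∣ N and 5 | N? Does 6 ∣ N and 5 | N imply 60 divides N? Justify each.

(⇒) holds; (⇐) fails.

[⇒] If 60 ∣ N, write N = 60q. Since 60 = 10·6, N = 6·(10q), so 6 ∣ N; and since 60 = 12·5, N = 5·(12q), so 5 ∣ N.

[⇐] This fails: take N = 30. Both 6 ∣ 30 and 5 ∣ 30, yet 30 is not a multiple of 60 (since 30 = 0·60 + 30), so 60 ∤ 30.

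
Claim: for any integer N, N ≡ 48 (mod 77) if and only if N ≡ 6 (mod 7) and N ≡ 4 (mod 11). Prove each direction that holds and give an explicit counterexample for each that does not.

Equivalent; both directions hold.

(⟹) Suppose N ≡ 48 (mod 77); write N = 77j + 48. Since 7 ∣ 77, reducing mod 7 gives N ≡ 48 ≡ 6 (mod 7); since 11 ∣ 77, reducing mod 11 gives N ≡ 48 ≡ 4 (mod 11).

(⟸) Conversely, if N ≡ 6 (mod 7) and N ≡ 4 (mod 11), then by the Chinese remainder theorem N ≡ 48 (mod 77). This is exactly N ≡ 48 (mod 77).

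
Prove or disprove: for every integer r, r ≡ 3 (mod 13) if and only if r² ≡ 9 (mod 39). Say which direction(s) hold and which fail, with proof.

(⇒) fails and (⇐) fails.

(→) This fails: take r = 16. Then 16 ≡ 3 (mod 13), but 16² = 256 ≡ 22 (mod 39), not 9.

(←) This fails: take r = 36. Then 36² = 1296 ≡ 9 (mod 39), yet 36 ≡ 10 (mod 13), not 3.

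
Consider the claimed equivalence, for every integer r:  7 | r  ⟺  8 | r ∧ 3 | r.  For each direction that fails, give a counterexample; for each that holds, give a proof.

Neither direction holds.

[⇒] This fails: take r = 7. Certainly 7 ∣ 7, but 8 ∤ 7.

[⇐] This fails: take r = 24. Both 8 ∣ 24 and 3 ∣ 24, yet 24 is not a multiple of 7 (since 24 = 3·7 + 3), so 7 ∤ 24.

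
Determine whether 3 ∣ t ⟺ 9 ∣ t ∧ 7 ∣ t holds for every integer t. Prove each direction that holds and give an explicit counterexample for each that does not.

Only the converse holds.

Converse. Suppose 9 ∣ t and 7 ∣ t. Any common multiple of 9 and 7 is a multiple of their lcm; here gcd(9, 7) = 1, so lcm(9, 7) = 9·7 = 63, so 63 ∣ t. Since 3 ∣ 63, it follows that 3 ∣ t.

Forward direction. This fails: take t = 3. Certainly 3 ∣ 3, but 9 ∤ 3.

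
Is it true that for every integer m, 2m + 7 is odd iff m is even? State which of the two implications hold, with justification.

The forward direction fails; the converse holds.

[⇐] Suppose m is even. Since 2 is even, 2m is even for every m, so 2m + 7 has the same parity as 7, which is odd. Hence 2m + 7 is odd.

[⇒] This fails: take m = 3. Then 2m + 7 = 13, which is odd, yet m = 3 is odd, not even.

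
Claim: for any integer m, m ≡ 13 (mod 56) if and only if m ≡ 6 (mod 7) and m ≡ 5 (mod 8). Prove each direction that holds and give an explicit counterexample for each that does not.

Both implications hold.

[⇒] Suppose m ≡ 13 (mod 56); write m = 56j + 13. Since 7 ∣ 56, reducing mod 7 gives m ≡ 13 ≡ 6 (mod 7); since 8 ∣ 56, reducing mod 8 gives m ≡ 13 ≡ 5 (mod 8).

[⇐] Conversely, if m ≡ 6 (mod 7) and m ≡ 5 (mod 8), then by the Chinese remainder theorem m ≡ 13 (mod 56). This is exactly m ≡ 13 (mod 56).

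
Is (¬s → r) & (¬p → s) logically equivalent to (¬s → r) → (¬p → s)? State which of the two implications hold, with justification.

(→) Assume the antecedent. If p is true, (¬s → r) → (¬p → s) reduces to true regardless of the other variables. If p is false, the antecedent forces (p = F, r = F, s = T) or (p = F, r = T, s = T), and (¬s → r) → (¬p → s) holds there. Either way (¬s → r) → (¬p → s) holds.

(←) This fails. Under p = F, r = F, s = F, the left side is false but the right side is true.

Not equivalent: only (⇒) holds.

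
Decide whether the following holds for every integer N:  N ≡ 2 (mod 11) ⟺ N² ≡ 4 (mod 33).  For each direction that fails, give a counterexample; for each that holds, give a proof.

Neither implication holds.

[⇒] This fails: take N = 24. Then 24 ≡ 2 (mod 11), but 24² = 576 ≡ 15 (mod 33), not 4.

[⇐] This fails: take N = 20. Then 20² = 400 ≡ 4 (mod 33), yet 20 ≡ 9 (mod 11), not 2.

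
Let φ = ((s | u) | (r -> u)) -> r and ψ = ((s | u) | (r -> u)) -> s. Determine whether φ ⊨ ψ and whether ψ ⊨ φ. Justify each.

[⇒] This fails. Under r = T, u = T, s = F, the left side is true but the right side is false.

[⇐] This fails. Under r = F, u = F, s = T, the left side is false but the right side is true.

(⇒) fails and (⇐) fails.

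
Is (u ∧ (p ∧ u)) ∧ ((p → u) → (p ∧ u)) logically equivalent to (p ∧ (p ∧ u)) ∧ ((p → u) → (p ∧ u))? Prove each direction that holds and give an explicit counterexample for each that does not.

(⟸) Assume the antecedent. If u is true, the antecedent forces (u = T, p = T), and the consequent holds there. If u is false, the antecedent cannot hold. Either way the consequent holds.

(⟹) Assume the antecedent. If u is true, the antecedent forces (u = T, p = T), and the consequent holds there. If u is false, the antecedent cannot hold. Either way the consequent holds.

Both directions hold.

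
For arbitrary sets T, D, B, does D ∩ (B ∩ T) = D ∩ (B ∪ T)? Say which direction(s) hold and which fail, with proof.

Only the forward inclusion holds.

(⟸) This inclusion fails. Take T = {1}, D = {1}, B = ∅; then 1 ∈ D ∩ (B ∪ T) but 1 ∉ D ∩ (B ∩ T).

(⟹) Let x ∈ D ∩ (B ∩ T). Then x ∈ T ∩ D ∩ B, from which x ∈ D ∩ (B ∪ T).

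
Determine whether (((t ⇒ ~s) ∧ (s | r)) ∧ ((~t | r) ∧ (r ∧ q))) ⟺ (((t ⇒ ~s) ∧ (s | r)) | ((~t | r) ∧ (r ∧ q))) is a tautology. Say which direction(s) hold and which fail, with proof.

The forward direction holds; the converse fails.

(⇒) Assume the antecedent. If s is true, the antecedent forces (s = T, q = T, t = F, r = T), and the consequent holds there. If s is false, the antecedent forces (s = F, q = T, t = F, r = T) or (s = F, q = T, t = T, r = T), and the consequent holds there. Either way the consequent holds.

(⇐) This fails. Under s = T, q = F, t = F, r = F, the left side is false but the right side is true.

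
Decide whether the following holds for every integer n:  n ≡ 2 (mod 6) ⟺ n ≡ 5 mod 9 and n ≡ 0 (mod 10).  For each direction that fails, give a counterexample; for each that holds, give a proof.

The forward direction fails; the converse holds.

(⟸) If n ≡ 5 (mod 9) and n ≡ 0 (mod 10), then by the Chinese remainder theorem n ≡ 50 (mod 90). Since 50 ≡ 2 (mod 6) and 6 ∣ 90, we get n ≡ 2 (mod 6).

(⟹) This fails: n = 32 gives 32 ≡ 2 (mod 6) but 32 ≡ 2 (mod 10), so the conjunction on the right does not hold.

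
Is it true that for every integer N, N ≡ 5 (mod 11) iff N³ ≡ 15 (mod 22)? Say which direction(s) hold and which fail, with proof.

Only the converse holds.

(→) This fails: take N = 16. Then 16 ≡ 5 (mod 11), but 16³ = 4096 ≡ 4 (mod 22), not 15.

(←) Conversely, the residues r modulo 22 with r³ ≡ 15 (mod 22) are exactly {5}, and each is ≡ 5 (mod 11).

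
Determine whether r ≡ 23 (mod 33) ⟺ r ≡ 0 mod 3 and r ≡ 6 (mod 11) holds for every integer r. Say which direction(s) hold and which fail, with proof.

(⟹) This fails: r = 23 gives 23 ≡ 23 (mod 33) but 23 ≡ 2 (mod 3), so the conjunction on the right does not hold.

(⟸) This fails: r = 6 satisfies both congruences on the right (6 ≡ 0 mod 3 and 6 ≡ 6 mod 11) yet 6 ≡ 6 (mod 33), not 23.

Neither implication holds.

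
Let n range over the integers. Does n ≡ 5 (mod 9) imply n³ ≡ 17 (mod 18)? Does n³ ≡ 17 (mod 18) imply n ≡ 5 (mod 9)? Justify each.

(⟹) This fails: take n = 14. Then 14 ≡ 5 (mod 9), but 14³ = 2744 ≡ 8 (mod 18), not 17.

(⟸) This fails: take n = 11. Then 11³ = 1331 ≡ 17 (mod 18), yet 11 ≡ 2 (mod 9), not 5.

Neither implication holds.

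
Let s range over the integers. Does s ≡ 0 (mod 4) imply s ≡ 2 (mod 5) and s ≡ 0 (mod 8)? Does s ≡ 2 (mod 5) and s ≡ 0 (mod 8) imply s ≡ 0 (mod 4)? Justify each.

Only the converse holds.

[⇒] This fails: s = 0 gives 0 ≡ 0 (mod 4) but 0 ≡ 0 (mod 5), so the conjunction on the right does not hold.

[⇐] Conversely, if s ≡ 2 (mod 5) and s ≡ 0 (mod 8), then by the Chinese remainder theorem s ≡ 32 (mod 40). Since 32 ≡ 0 (mod 4) and 4 ∣ 40, we get s ≡ 0 (mod 4).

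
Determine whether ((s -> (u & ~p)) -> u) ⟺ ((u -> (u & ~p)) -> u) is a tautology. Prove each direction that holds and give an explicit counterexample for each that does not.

Forward direction. This fails. Under p = F, u = F, s = T, the left side is true but the right side is false.

Converse. Assume the antecedent. If p is true, the antecedent forces (p = T, u = T, s = F) or (p = T, u = T, s = T), and (s -> (u & ~p)) -> u holds there. If p is false, the antecedent forces (p = F, u = T, s = F) or (p = F, u = T, s = T), and (s -> (u & ~p)) -> u holds there. Either way (s -> (u & ~p)) -> u holds.

(⇒) fails; (⇐) holds.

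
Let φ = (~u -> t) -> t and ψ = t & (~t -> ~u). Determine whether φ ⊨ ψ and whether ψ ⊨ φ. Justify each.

Only the reverse direction holds.

Forward direction. This fails. Under u = F, t = F, the left side is true but the right side is false.

Converse. Assume the antecedent. If u is true, the antecedent forces (u = T, t = T), and (~u -> t) -> t holds there. If u is false, (~u -> t) -> t reduces to true regardless of the other variables. Either way (~u -> t) -> t holds.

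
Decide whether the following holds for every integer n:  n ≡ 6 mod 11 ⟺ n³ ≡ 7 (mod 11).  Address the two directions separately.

Forward direction. Suppose n ≡ 6 mod 11. Write n = 11j + 6. Then (11j + 6)³ = 1331j³ + 2178j² + 1188j + 216 = 11(121j³ + 198j² + 108j + 19) + 7, so n³ ≡ 7 (mod 11).

Converse. Suppose n³ ≡ 7 (mod 11). The only residue r in {0, …, 10} with r³ ≡ 7 (mod 11) is r = 6, so n ≡ 6 (mod 11).

Both directions hold.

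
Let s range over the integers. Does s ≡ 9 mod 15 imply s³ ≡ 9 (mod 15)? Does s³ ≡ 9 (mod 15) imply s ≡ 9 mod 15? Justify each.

Both implications hold.

[⇒] Suppose s ≡ 9 mod 15. Write s = 15j + 9. Then (15j + 9)³ = 3375j³ + 6075j² + 3645j + 729 = 15(225j³ + 405j² + 243j + 48) + 9, so s³ ≡ 9 (mod 15).

[⇐] Conversely, suppose s³ ≡ 9 (mod 15). The only residue r in {0, …, 14} with r³ ≡ 9 (mod 15) is r = 9, so s ≡ 9 (mod 15).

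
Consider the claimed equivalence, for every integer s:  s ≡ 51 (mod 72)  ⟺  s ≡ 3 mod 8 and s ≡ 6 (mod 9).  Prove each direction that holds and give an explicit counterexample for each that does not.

Both directions hold; the statement is true.

(⟸) If s ≡ 3 (mod 8) and s ≡ 6 (mod 9), then by the Chinese remainder theorem s ≡ 51 (mod 72). This is exactly s ≡ 51 (mod 72).

(⟹) Suppose s ≡ 51 (mod 72); write s = 72j + 51. Since 8 ∣ 72, reducing mod 8 gives s ≡ 51 ≡ 3 (mod 8); since 9 ∣ 72, reducing mod 9 gives s ≡ 51 ≡ 6 (mod 9).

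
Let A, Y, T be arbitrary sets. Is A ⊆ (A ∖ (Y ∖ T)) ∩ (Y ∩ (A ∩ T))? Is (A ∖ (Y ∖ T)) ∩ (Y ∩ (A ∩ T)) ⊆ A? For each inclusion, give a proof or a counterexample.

Reverse inclusion. Let x ∈ (A ∖ (Y ∖ T)) ∩ (Y ∩ (A ∩ T)). Then x ∈ A ∩ Y ∩ T, from which x ∈ A.

Forward inclusion. This inclusion fails. Take A = {1}, Y = ∅, T = ∅; then 1 ∈ A but 1 ∉ (A ∖ (Y ∖ T)) ∩ (Y ∩ (A ∩ T)).

(⊆) fails; (⊇) holds.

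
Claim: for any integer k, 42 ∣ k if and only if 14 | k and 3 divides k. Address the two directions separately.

(⟸) Suppose 14 ∣ k and 3 ∣ k. Any common multiple of 14 and 3 is a multiple of their lcm; here gcd(14, 3) = 1, so lcm(14, 3) = 14·3 = 42, so 42 ∣ k.

(⟹) If 42 ∣ k, write k = 42q. Since 42 = 3·14, k = 14·(3q), so 14 ∣ k; and since 42 = 14·3, k = 3·(14q), so 3 ∣ k.

Both directions hold.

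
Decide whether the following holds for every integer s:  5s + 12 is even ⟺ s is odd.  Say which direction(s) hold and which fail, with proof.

(→) This fails: s = 0 gives 5s + 12 = 12, which is even, but 0 is even, not odd.

(←) This also fails: s = 7 is odd, but 5s + 12 = 47 is odd, not even.

Neither direction holds.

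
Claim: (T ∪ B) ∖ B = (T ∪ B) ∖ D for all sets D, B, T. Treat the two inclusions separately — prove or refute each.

(⟹) This inclusion fails. Take D = {1}, B = ∅, T = {1}; then 1 ∈ (T ∪ B) ∖ B but 1 ∉ (T ∪ B) ∖ D.

(⟸) This inclusion fails. Take D = ∅, B = {1}, T = ∅; then 1 ∈ (T ∪ B) ∖ D but 1 ∉ (T ∪ B) ∖ B.

Both inclusions fail.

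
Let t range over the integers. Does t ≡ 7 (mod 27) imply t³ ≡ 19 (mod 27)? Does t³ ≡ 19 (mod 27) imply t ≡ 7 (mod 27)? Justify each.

(←) This fails: take t = 16. Then 16³ = 4096 ≡ 19 (mod 27), yet 16 ≡ 16 (mod 27), not 7.

(→) Suppose t ≡ 7 (mod 27). Write t = 27j + 7. Then (27j + 7)³ = 19683j³ + 15309j² + 3969j + 343 = 27(729j³ + 567j² + 147j + 12) + 19, so t³ ≡ 19 (mod 27).

Only the forward direction holds.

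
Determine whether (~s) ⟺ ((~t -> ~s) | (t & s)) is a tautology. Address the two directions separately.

Converse. This fails. Under t = T, s = T, the left side is false but the right side is true.

Forward direction. Assume the antecedent. If t is true, (~t -> ~s) | (t & s) reduces to true regardless of the other variables. If t is false, the antecedent forces (t = F, s = F), and (~t -> ~s) | (t & s) holds there. Either way (~t -> ~s) | (t & s) holds.

Only the forward direction holds.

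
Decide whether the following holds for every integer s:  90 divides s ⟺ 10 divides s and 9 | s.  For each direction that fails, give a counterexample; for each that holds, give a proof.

Equivalent; both directions hold.

Forward direction. If 90 ∣ s, write s = 90q. Since 90 = 9·10, s = 10·(9q), so 10 ∣ s; and since 90 = 10·9, s = 9·(10q), so 9 ∣ s.

Converse. Suppose 10 ∣ s and 9 ∣ s. Any common multiple of 10 and 9 is a multiple of their lcm; here gcd(10, 9) = 1, so lcm(10, 9) = 10·9 = 90, so 90 ∣ s.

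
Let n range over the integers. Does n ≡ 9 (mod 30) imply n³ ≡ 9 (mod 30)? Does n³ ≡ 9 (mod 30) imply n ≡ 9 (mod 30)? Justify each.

The biconditional holds.

(→) Suppose n ≡ 9 (mod 30). Write n = 30j + 9. Then (30j + 9)³ = 27000j³ + 24300j² + 7290j + 729 = 30(900j³ + 810j² + 243j + 24) + 9, so n³ ≡ 9 (mod 30).

(←) Conversely, suppose n³ ≡ 9 (mod 30). The only residue r in {0, …, 29} with r³ ≡ 9 (mod 30) is r = 9, so n ≡ 9 (mod 30).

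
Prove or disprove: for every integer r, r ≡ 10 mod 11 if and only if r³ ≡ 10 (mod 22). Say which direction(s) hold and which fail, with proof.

Only the converse holds.

(⟹) This fails: take r = 21. Then 21 ≡ 10 (mod 11), but 21³ = 9261 ≡ 21 (mod 22), not 10.

(⟸) Conversely, the residues r modulo 22 with r³ ≡ 10 (mod 22) are exactly {10}, and each is ≡ 10 (mod 11).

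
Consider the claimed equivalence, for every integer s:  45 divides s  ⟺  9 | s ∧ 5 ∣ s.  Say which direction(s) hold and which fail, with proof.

(→) If 45 ∣ s, write s = 45q. Since 45 = 5·9, s = 9·(5q), so 9 ∣ s; and since 45 = 9·5, s = 5·(9q), so 5 ∣ s.

(←) Suppose 9 ∣ s and 5 ∣ s. Any common multiple of 9 and 5 is a multiple of their lcm; here gcd(9, 5) = 1, so lcm(9, 5) = 9·5 = 45, so 45 ∣ s.

The biconditional holds.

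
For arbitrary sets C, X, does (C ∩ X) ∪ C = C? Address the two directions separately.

(⟹) Let x ∈ (C ∩ X) ∪ C. Then either x ∈ C and x ∉ X; or x ∈ C ∩ X. In each case x ∈ C, so (C ∩ X) ∪ C ⊆ C.

(⟸) Let x ∈ C. Then either x ∈ C and x ∉ X; or x ∈ C ∩ X. In each case x ∈ (C ∩ X) ∪ C, so C ⊆ (C ∩ X) ∪ C.

The two sets are equal.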